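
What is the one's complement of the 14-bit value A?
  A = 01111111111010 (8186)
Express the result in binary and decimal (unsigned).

Flip each bit (0->1, 1->0):
  01111111111010
  10000000000101

Answer: 10000000000101 (8197)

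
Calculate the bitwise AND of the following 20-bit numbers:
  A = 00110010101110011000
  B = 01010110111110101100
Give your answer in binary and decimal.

Apply & to each column (1 only where both bits are 1):
  00110010101110011000
& 01010110111110101100
----------------------
  00010010101110001000

Answer: 00010010101110001000 (76680)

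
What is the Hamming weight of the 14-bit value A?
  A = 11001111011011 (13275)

11001111011011
1-bits at positions (from bit 0 = LSB): 0, 1, 3, 4, 6, 7, 8, 9, 12, 13
Count = 10

Answer: 10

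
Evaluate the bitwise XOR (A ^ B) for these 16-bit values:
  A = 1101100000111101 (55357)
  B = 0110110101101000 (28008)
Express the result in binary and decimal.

Apply ^ to each column (1 where bits differ):
  1101100000111101
^ 0110110101101000
------------------
  1011010101010101

Answer: 1011010101010101 (46421)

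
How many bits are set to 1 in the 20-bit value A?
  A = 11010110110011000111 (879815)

11010110110011000111
1-bits at positions (from bit 0 = LSB): 0, 1, 2, 6, 7, 10, 11, 13, 14, 16, 18, 19
Count = 12

Answer: 12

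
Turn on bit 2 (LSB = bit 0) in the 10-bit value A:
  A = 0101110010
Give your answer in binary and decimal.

Mask = 1 << 2 = 0000000100
Bit 2 of A is 0, so OR-ing with the mask flips it to 1.
  0101110010
| 0000000100
------------
  0101110110

Answer: 0101110110 (374)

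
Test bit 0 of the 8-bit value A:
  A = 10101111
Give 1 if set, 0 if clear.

Bit 0 is the 1st from the right.
  10101111
         ^
That bit is 1.

Answer: 1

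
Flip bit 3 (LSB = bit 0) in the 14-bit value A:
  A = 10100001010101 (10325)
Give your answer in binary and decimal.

Mask = 1 << 3 = 00000000001000
Bit 3 of A is 0; XOR with the mask flips it to 1.
  10100001010101
^ 00000000001000
----------------
  10100001011101

Answer: 10100001011101 (10333)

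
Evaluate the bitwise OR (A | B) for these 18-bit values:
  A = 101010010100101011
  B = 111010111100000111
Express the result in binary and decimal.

Apply | to each column (1 where either bit is 1):
  101010010100101011
| 111010111100000111
--------------------
  111010111100101111

Answer: 111010111100101111 (241455)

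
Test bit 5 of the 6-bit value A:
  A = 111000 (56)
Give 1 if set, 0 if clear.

Bit 5 is the 6th from the right.
  111000
  ^
That bit is 1.

Answer: 1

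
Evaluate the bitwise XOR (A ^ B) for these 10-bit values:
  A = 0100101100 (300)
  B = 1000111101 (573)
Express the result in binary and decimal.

Apply ^ to each column (1 where bits differ):
  0100101100
^ 1000111101
------------
  1100010001

Answer: 1100010001 (785)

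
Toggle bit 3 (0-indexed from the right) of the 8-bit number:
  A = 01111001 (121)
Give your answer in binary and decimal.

Mask = 1 << 3 = 00001000
Bit 3 of A is 1; XOR with the mask flips it to 0.
  01111001
^ 00001000
----------
  01110001

Answer: 01110001 (113)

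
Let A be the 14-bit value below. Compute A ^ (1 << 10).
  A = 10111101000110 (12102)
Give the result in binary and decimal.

Mask = 1 << 10 = 00010000000000
Bit 10 of A is 1; XOR with the mask flips it to 0.
  10111101000110
^ 00010000000000
----------------
  10101101000110

Answer: 10101101000110 (11078)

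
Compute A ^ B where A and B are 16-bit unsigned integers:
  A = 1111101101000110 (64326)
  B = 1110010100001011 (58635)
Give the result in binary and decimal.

Apply ^ to each column (1 where bits differ):
  1111101101000110
^ 1110010100001011
------------------
  0001111001001101

Answer: 0001111001001101 (7757)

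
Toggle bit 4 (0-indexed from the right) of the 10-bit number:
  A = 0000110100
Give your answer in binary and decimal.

Mask = 1 << 4 = 0000010000
Bit 4 of A is 1; XOR with the mask flips it to 0.
  0000110100
^ 0000010000
------------
  0000100100

Answer: 0000100100 (36)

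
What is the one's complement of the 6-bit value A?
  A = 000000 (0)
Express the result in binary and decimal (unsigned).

Flip each bit (0->1, 1->0):
  000000
  111111

Answer: 111111 (63)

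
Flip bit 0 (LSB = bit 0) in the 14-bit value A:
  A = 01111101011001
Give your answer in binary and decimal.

Mask = 1 << 0 = 00000000000001
Bit 0 of A is 1; XOR with the mask flips it to 0.
  01111101011001
^ 00000000000001
----------------
  01111101011000

Answer: 01111101011000 (8024)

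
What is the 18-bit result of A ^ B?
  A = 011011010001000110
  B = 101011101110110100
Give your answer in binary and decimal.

Apply ^ to each column (1 where bits differ):
  011011010001000110
^ 101011101110110100
--------------------
  110000111111110010

Answer: 110000111111110010 (200690)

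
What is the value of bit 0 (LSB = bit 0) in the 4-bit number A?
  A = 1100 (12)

Bit 0 is the 1st from the right.
  1100
     ^
That bit is 0.

Answer: 0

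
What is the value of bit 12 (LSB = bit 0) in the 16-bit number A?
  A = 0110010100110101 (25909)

Bit 12 is the 13th from the right.
  0110010100110101
     ^
That bit is 0.

Answer: 0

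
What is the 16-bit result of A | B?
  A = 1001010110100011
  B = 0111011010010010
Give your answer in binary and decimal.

Apply | to each column (1 where either bit is 1):
  1001010110100011
| 0111011010010010
------------------
  1111011110110011

Answer: 1111011110110011 (63411)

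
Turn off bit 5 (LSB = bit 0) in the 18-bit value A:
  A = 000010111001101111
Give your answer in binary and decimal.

Mask = ~(1 << 5) = 111111111111011111
Bit 5 of A is 1, so AND-ing with the mask clears it to 0.
  000010111001101111
& 111111111111011111
--------------------
  000010111001001111

Answer: 000010111001001111 (11855)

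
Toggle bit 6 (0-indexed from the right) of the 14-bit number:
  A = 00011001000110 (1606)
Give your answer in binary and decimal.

Mask = 1 << 6 = 00000001000000
Bit 6 of A is 1; XOR with the mask flips it to 0.
  00011001000110
^ 00000001000000
----------------
  00011000000110

Answer: 00011000000110 (1542)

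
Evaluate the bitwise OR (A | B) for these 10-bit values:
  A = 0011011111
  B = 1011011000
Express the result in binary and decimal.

Apply | to each column (1 where either bit is 1):
  0011011111
| 1011011000
------------
  1011011111

Answer: 1011011111 (735)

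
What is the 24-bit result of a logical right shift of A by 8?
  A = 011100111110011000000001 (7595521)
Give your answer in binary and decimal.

Logical shift right by 8: drop the bottom 8 bit(s), prepend 8 zero(s) on the left.
  011100111110011000000001  ->  keep [0111001111100110], discard [00000001], prepend 00000000
= 000000000111001111100110

Answer: 000000000111001111100110 (29670)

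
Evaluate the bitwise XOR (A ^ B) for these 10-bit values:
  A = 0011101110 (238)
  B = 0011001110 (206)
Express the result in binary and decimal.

Apply ^ to each column (1 where bits differ):
  0011101110
^ 0011001110
------------
  0000100000

Answer: 0000100000 (32)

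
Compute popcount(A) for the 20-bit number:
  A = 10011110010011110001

10011110010011110001
1-bits at positions (from bit 0 = LSB): 0, 4, 5, 6, 7, 10, 13, 14, 15, 16, 19
Count = 11

Answer: 11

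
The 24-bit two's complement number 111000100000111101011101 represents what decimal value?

MSB is 1, so the value is negative. Find the magnitude:
1. Invert bits:  000111011111000010100010
2. Add 1:        000111011111000010100011  = 1962147
3. Apply sign:   -1962147

Answer: -1962147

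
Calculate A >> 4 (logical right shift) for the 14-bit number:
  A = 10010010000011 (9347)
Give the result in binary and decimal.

Logical shift right by 4: drop the bottom 4 bit(s), prepend 4 zero(s) on the left.
  10010010000011  ->  keep [1001001000], discard [0011], prepend 0000
= 00001001001000

Answer: 00001001001000 (584)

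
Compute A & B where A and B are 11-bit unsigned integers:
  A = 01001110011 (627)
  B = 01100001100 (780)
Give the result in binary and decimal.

Apply & to each column (1 only where both bits are 1):
  01001110011
& 01100001100
-------------
  01000000000

Answer: 01000000000 (512)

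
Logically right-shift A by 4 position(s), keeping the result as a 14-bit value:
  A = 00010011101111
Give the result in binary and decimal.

Logical shift right by 4: drop the bottom 4 bit(s), prepend 4 zero(s) on the left.
  00010011101111  ->  keep [0001001110], discard [1111], prepend 0000
= 00000001001110

Answer: 00000001001110 (78)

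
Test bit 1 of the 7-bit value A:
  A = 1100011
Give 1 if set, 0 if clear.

Bit 1 is the 2nd from the right.
  1100011
       ^
That bit is 1.

Answer: 1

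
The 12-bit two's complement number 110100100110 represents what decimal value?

MSB is 1, so the value is negative. Find the magnitude:
1. Invert bits:  001011011001
2. Add 1:        001011011010  = 730
3. Apply sign:   -730

Answer: -730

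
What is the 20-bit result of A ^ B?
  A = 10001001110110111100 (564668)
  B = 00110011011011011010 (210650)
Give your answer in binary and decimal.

Apply ^ to each column (1 where bits differ):
  10001001110110111100
^ 00110011011011011010
----------------------
  10111010101101100110

Answer: 10111010101101100110 (764774)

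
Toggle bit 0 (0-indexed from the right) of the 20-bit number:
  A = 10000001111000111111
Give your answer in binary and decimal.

Mask = 1 << 0 = 00000000000000000001
Bit 0 of A is 1; XOR with the mask flips it to 0.
  10000001111000111111
^ 00000000000000000001
----------------------
  10000001111000111110

Answer: 10000001111000111110 (532030)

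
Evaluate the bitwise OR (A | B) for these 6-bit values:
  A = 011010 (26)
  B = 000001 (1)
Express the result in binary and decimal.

Apply | to each column (1 where either bit is 1):
  011010
| 000001
--------
  011011

Answer: 011011 (27)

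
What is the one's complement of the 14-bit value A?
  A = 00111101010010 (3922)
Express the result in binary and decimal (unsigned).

Flip each bit (0->1, 1->0):
  00111101010010
  11000010101101

Answer: 11000010101101 (12461)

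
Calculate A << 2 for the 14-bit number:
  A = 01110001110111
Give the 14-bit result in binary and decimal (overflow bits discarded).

Shift left by 2: drop the top 2 bit(s), append 2 zero(s) on the right.
  01110001110111  ->  discard [01], keep [110001110111], append 00
= 11000111011100

Answer: 11000111011100 (12764)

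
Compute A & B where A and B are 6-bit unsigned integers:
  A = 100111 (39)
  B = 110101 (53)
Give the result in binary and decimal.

Apply & to each column (1 only where both bits are 1):
  100111
& 110101
--------
  100101

Answer: 100101 (37)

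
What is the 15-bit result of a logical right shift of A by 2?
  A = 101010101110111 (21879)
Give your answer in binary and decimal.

Logical shift right by 2: drop the bottom 2 bit(s), prepend 2 zero(s) on the left.
  101010101110111  ->  keep [1010101011101], discard [11], prepend 00
= 001010101011101

Answer: 001010101011101 (5469)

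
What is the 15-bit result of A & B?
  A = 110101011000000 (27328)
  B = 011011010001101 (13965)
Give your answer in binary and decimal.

Apply & to each column (1 only where both bits are 1):
  110101011000000
& 011011010001101
-----------------
  010001010000000

Answer: 010001010000000 (8832)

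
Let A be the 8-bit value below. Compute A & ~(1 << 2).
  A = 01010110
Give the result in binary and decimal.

Mask = ~(1 << 2) = 11111011
Bit 2 of A is 1, so AND-ing with the mask clears it to 0.
  01010110
& 11111011
----------
  01010010

Answer: 01010010 (82)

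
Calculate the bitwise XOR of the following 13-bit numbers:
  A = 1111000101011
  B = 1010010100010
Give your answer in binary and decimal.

Apply ^ to each column (1 where bits differ):
  1111000101011
^ 1010010100010
---------------
  0101010001001

Answer: 0101010001001 (2697)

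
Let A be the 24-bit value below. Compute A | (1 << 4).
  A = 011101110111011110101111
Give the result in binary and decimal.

Mask = 1 << 4 = 000000000000000000010000
Bit 4 of A is 0, so OR-ing with the mask flips it to 1.
  011101110111011110101111
| 000000000000000000010000
--------------------------
  011101110111011110111111

Answer: 011101110111011110111111 (7829439)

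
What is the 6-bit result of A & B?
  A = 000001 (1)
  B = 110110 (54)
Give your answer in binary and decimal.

Apply & to each column (1 only where both bits are 1):
  000001
& 110110
--------
  000000

Answer: 000000 (0)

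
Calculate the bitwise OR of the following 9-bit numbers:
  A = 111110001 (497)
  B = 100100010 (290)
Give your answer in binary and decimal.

Apply | to each column (1 where either bit is 1):
  111110001
| 100100010
-----------
  111110011

Answer: 111110011 (499)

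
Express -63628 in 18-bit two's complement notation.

1. Binary of +63628:  001111100010001100
2. Invert bits:     110000011101110011
3. Add 1:           110000011101110100

Answer: 110000011101110100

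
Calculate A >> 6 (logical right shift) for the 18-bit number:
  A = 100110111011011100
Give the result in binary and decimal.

Logical shift right by 6: drop the bottom 6 bit(s), prepend 6 zero(s) on the left.
  100110111011011100  ->  keep [100110111011], discard [011100], prepend 000000
= 000000100110111011

Answer: 000000100110111011 (2491)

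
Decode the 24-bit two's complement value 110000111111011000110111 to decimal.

MSB is 1, so the value is negative. Find the magnitude:
1. Invert bits:  001111000000100111001000
2. Add 1:        001111000000100111001001  = 3934665
3. Apply sign:   -3934665

Answer: -3934665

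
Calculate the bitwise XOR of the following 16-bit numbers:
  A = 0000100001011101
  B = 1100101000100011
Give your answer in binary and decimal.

Apply ^ to each column (1 where bits differ):
  0000100001011101
^ 1100101000100011
------------------
  1100001001111110

Answer: 1100001001111110 (49790)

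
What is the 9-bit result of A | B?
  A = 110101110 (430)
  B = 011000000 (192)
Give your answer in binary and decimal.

Apply | to each column (1 where either bit is 1):
  110101110
| 011000000
-----------
  111101110

Answer: 111101110 (494)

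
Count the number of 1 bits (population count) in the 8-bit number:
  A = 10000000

10000000
1-bits at positions (from bit 0 = LSB): 7
Count = 1

Answer: 1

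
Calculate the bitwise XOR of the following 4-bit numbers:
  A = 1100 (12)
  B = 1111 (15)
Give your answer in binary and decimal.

Apply ^ to each column (1 where bits differ):
  1100
^ 1111
------
  0011

Answer: 0011 (3)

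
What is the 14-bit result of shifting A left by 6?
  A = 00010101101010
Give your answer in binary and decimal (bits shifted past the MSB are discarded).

Shift left by 6: drop the top 6 bit(s), append 6 zero(s) on the right.
  00010101101010  ->  discard [000101], keep [01101010], append 000000
= 01101010000000

Answer: 01101010000000 (6784)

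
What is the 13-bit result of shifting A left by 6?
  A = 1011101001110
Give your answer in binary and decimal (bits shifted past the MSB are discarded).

Shift left by 6: drop the top 6 bit(s), append 6 zero(s) on the right.
  1011101001110  ->  discard [101110], keep [1001110], append 000000
= 1001110000000

Answer: 1001110000000 (4992)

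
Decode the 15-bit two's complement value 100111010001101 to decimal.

MSB is 1, so the value is negative. Find the magnitude:
1. Invert bits:  011000101110010
2. Add 1:        011000101110011  = 12659
3. Apply sign:   -12659

Answer: -12659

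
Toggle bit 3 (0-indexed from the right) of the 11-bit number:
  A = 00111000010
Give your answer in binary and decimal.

Mask = 1 << 3 = 00000001000
Bit 3 of A is 0; XOR with the mask flips it to 1.
  00111000010
^ 00000001000
-------------
  00111001010

Answer: 00111001010 (458)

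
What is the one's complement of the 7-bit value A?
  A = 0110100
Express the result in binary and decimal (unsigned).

Flip each bit (0->1, 1->0):
  0110100
  1001011

Answer: 1001011 (75)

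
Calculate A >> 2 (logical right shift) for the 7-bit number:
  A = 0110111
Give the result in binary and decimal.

Logical shift right by 2: drop the bottom 2 bit(s), prepend 2 zero(s) on the left.
  0110111  ->  keep [01101], discard [11], prepend 00
= 0001101

Answer: 0001101 (13)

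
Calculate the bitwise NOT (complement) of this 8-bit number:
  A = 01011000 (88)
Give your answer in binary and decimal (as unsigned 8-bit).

Flip each bit (0->1, 1->0):
  01011000
  10100111

Answer: 10100111 (167)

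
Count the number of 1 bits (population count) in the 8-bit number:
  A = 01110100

01110100
1-bits at positions (from bit 0 = LSB): 2, 4, 5, 6
Count = 4

Answer: 4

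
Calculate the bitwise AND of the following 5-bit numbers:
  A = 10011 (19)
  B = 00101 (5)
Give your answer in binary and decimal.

Apply & to each column (1 only where both bits are 1):
  10011
& 00101
-------
  00001

Answer: 00001 (1)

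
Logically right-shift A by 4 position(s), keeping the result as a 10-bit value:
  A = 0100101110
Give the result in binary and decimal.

Logical shift right by 4: drop the bottom 4 bit(s), prepend 4 zero(s) on the left.
  0100101110  ->  keep [010010], discard [1110], prepend 0000
= 0000010010

Answer: 0000010010 (18)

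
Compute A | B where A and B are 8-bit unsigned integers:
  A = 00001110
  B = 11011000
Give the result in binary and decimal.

Apply | to each column (1 where either bit is 1):
  00001110
| 11011000
----------
  11011110

Answer: 11011110 (222)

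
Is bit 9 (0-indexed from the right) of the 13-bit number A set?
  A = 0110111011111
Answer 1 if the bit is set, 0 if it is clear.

Bit 9 is the 10th from the right.
  0110111011111
     ^
That bit is 0.

Answer: 0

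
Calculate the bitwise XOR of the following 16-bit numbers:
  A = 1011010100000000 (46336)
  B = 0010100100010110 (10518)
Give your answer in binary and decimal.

Apply ^ to each column (1 where bits differ):
  1011010100000000
^ 0010100100010110
------------------
  1001110000010110

Answer: 1001110000010110 (39958)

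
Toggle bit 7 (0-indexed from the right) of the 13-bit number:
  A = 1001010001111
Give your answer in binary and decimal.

Mask = 1 << 7 = 0000010000000
Bit 7 of A is 1; XOR with the mask flips it to 0.
  1001010001111
^ 0000010000000
---------------
  1001000001111

Answer: 1001000001111 (4623)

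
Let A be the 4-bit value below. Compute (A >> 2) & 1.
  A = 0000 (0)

Bit 2 is the 3rd from the right.
  0000
   ^
That bit is 0.

Answer: 0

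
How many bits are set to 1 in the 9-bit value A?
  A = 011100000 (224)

011100000
1-bits at positions (from bit 0 = LSB): 5, 6, 7
Count = 3

Answer: 3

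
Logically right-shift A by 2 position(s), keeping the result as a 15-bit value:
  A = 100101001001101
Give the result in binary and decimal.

Logical shift right by 2: drop the bottom 2 bit(s), prepend 2 zero(s) on the left.
  100101001001101  ->  keep [1001010010011], discard [01], prepend 00
= 001001010010011

Answer: 001001010010011 (4755)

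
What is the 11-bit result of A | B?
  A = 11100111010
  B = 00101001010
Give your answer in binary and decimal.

Apply | to each column (1 where either bit is 1):
  11100111010
| 00101001010
-------------
  11101111010

Answer: 11101111010 (1914)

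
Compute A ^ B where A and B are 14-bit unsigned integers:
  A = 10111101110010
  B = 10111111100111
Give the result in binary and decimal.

Apply ^ to each column (1 where bits differ):
  10111101110010
^ 10111111100111
----------------
  00000010010101

Answer: 00000010010101 (149)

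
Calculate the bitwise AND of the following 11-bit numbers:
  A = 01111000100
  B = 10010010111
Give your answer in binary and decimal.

Apply & to each column (1 only where both bits are 1):
  01111000100
& 10010010111
-------------
  00010000100

Answer: 00010000100 (132)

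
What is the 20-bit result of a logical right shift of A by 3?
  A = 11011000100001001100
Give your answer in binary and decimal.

Logical shift right by 3: drop the bottom 3 bit(s), prepend 3 zero(s) on the left.
  11011000100001001100  ->  keep [11011000100001001], discard [100], prepend 000
= 00011011000100001001

Answer: 00011011000100001001 (110857)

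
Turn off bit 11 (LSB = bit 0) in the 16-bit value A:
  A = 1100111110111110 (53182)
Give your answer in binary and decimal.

Mask = ~(1 << 11) = 1111011111111111
Bit 11 of A is 1, so AND-ing with the mask clears it to 0.
  1100111110111110
& 1111011111111111
------------------
  1100011110111110

Answer: 1100011110111110 (51134)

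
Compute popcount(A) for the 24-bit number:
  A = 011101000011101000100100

011101000011101000100100
1-bits at positions (from bit 0 = LSB): 2, 5, 9, 11, 12, 13, 18, 20, 21, 22
Count = 10

Answer: 10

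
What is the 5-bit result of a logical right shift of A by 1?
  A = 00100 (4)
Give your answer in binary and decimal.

Logical shift right by 1: drop the bottom 1 bit(s), prepend 1 zero(s) on the left.
  00100  ->  keep [0010], discard [0], prepend 0
= 00010

Answer: 00010 (2)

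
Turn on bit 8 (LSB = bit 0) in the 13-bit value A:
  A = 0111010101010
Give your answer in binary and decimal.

Mask = 1 << 8 = 0000100000000
Bit 8 of A is 0, so OR-ing with the mask flips it to 1.
  0111010101010
| 0000100000000
---------------
  0111110101010

Answer: 0111110101010 (4010)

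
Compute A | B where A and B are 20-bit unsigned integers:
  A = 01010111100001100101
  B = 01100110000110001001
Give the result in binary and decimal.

Apply | to each column (1 where either bit is 1):
  01010111100001100101
| 01100110000110001001
----------------------
  01110111100111101101

Answer: 01110111100111101101 (489965)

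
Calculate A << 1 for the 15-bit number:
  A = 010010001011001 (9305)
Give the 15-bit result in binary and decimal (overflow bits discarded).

Shift left by 1: drop the top 1 bit(s), append 1 zero(s) on the right.
  010010001011001  ->  discard [0], keep [10010001011001], append 0
= 100100010110010

Answer: 100100010110010 (18610)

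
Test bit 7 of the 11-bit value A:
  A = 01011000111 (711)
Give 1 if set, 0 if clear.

Bit 7 is the 8th from the right.
  01011000111
     ^
That bit is 1.

Answer: 1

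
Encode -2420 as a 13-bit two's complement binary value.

1. Binary of +2420:  0100101110100
2. Invert bits:     1011010001011
3. Add 1:           1011010001100

Answer: 1011010001100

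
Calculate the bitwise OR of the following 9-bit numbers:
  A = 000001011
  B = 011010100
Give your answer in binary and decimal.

Apply | to each column (1 where either bit is 1):
  000001011
| 011010100
-----------
  011011111

Answer: 011011111 (223)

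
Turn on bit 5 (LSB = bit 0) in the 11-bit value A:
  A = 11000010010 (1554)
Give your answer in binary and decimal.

Mask = 1 << 5 = 00000100000
Bit 5 of A is 0, so OR-ing with the mask flips it to 1.
  11000010010
| 00000100000
-------------
  11000110010

Answer: 11000110010 (1586)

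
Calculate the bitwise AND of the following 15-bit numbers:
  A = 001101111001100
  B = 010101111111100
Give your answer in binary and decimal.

Apply & to each column (1 only where both bits are 1):
  001101111001100
& 010101111111100
-----------------
  000101111001100

Answer: 000101111001100 (3020)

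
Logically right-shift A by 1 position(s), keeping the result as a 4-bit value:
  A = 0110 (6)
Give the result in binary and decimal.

Logical shift right by 1: drop the bottom 1 bit(s), prepend 1 zero(s) on the left.
  0110  ->  keep [011], discard [0], prepend 0
= 0011

Answer: 0011 (3)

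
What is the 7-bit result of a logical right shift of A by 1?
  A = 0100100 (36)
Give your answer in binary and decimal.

Logical shift right by 1: drop the bottom 1 bit(s), prepend 1 zero(s) on the left.
  0100100  ->  keep [010010], discard [0], prepend 0
= 0010010

Answer: 0010010 (18)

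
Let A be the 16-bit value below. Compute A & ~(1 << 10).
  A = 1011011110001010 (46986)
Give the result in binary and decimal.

Mask = ~(1 << 10) = 1111101111111111
Bit 10 of A is 1, so AND-ing with the mask clears it to 0.
  1011011110001010
& 1111101111111111
------------------
  1011001110001010

Answer: 1011001110001010 (45962)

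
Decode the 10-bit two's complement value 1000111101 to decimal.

MSB is 1, so the value is negative. Find the magnitude:
1. Invert bits:  0111000010
2. Add 1:        0111000011  = 451
3. Apply sign:   -451

Answer: -451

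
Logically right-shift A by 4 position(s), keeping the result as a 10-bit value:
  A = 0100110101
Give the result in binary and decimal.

Logical shift right by 4: drop the bottom 4 bit(s), prepend 4 zero(s) on the left.
  0100110101  ->  keep [010011], discard [0101], prepend 0000
= 0000010011

Answer: 0000010011 (19)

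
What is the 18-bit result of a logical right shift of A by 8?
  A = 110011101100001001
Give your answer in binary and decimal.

Logical shift right by 8: drop the bottom 8 bit(s), prepend 8 zero(s) on the left.
  110011101100001001  ->  keep [1100111011], discard [00001001], prepend 00000000
= 000000001100111011

Answer: 000000001100111011 (827)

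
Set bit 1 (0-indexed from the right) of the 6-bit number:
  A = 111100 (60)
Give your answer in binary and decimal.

Mask = 1 << 1 = 000010
Bit 1 of A is 0, so OR-ing with the mask flips it to 1.
  111100
| 000010
--------
  111110

Answer: 111110 (62)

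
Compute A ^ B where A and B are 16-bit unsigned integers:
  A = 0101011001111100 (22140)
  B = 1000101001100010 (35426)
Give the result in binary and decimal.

Apply ^ to each column (1 where bits differ):
  0101011001111100
^ 1000101001100010
------------------
  1101110000011110

Answer: 1101110000011110 (56350)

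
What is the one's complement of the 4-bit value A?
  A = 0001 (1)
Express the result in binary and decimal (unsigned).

Flip each bit (0->1, 1->0):
  0001
  1110

Answer: 1110 (14)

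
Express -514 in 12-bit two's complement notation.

1. Binary of +514:  001000000010
2. Invert bits:     110111111101
3. Add 1:           110111111110

Answer: 110111111110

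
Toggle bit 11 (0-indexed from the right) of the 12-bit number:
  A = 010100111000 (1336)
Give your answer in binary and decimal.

Mask = 1 << 11 = 100000000000
Bit 11 of A is 0; XOR with the mask flips it to 1.
  010100111000
^ 100000000000
--------------
  110100111000

Answer: 110100111000 (3384)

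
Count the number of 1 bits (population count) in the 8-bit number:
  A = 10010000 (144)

10010000
1-bits at positions (from bit 0 = LSB): 4, 7
Count = 2

Answer: 2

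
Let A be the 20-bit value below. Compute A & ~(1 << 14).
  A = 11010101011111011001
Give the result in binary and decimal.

Mask = ~(1 << 14) = 11111011111111111111
Bit 14 of A is 1, so AND-ing with the mask clears it to 0.
  11010101011111011001
& 11111011111111111111
----------------------
  11010001011111011001

Answer: 11010001011111011001 (858073)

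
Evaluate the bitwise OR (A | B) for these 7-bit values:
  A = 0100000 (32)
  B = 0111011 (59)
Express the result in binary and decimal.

Apply | to each column (1 where either bit is 1):
  0100000
| 0111011
---------
  0111011

Answer: 0111011 (59)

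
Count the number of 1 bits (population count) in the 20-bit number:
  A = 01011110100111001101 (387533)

01011110100111001101
1-bits at positions (from bit 0 = LSB): 0, 2, 3, 6, 7, 8, 11, 13, 14, 15, 16, 18
Count = 12

Answer: 12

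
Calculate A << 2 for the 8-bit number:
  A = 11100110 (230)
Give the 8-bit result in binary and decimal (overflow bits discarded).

Shift left by 2: drop the top 2 bit(s), append 2 zero(s) on the right.
  11100110  ->  discard [11], keep [100110], append 00
= 10011000

Answer: 10011000 (152)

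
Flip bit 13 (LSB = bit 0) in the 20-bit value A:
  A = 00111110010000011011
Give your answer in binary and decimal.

Mask = 1 << 13 = 00000010000000000000
Bit 13 of A is 1; XOR with the mask flips it to 0.
  00111110010000011011
^ 00000010000000000000
----------------------
  00111100010000011011

Answer: 00111100010000011011 (246811)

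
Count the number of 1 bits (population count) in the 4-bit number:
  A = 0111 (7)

0111
1-bits at positions (from bit 0 = LSB): 0, 1, 2
Count = 3

Answer: 3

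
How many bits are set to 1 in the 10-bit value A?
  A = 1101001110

1101001110
1-bits at positions (from bit 0 = LSB): 1, 2, 3, 6, 8, 9
Count = 6

Answer: 6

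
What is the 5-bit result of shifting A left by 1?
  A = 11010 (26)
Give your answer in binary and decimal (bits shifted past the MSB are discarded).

Shift left by 1: drop the top 1 bit(s), append 1 zero(s) on the right.
  11010  ->  discard [1], keep [1010], append 0
= 10100

Answer: 10100 (20)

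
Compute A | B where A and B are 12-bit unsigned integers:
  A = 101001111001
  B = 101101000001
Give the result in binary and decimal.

Apply | to each column (1 where either bit is 1):
  101001111001
| 101101000001
--------------
  101101111001

Answer: 101101111001 (2937)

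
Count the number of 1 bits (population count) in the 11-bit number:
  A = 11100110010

11100110010
1-bits at positions (from bit 0 = LSB): 1, 4, 5, 8, 9, 10
Count = 6

Answer: 6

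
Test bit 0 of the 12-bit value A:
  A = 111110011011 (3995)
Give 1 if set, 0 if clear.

Bit 0 is the 1st from the right.
  111110011011
             ^
That bit is 1.

Answer: 1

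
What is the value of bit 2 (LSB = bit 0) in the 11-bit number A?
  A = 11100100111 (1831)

Bit 2 is the 3rd from the right.
  11100100111
          ^
That bit is 1.

Answer: 1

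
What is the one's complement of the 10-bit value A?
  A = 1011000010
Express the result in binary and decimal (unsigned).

Flip each bit (0->1, 1->0):
  1011000010
  0100111101

Answer: 0100111101 (317)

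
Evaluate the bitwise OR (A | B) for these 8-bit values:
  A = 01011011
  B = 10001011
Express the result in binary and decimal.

Apply | to each column (1 where either bit is 1):
  01011011
| 10001011
----------
  11011011

Answer: 11011011 (219)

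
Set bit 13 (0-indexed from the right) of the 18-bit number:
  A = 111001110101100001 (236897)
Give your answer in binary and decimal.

Mask = 1 << 13 = 000010000000000000
Bit 13 of A is 0, so OR-ing with the mask flips it to 1.
  111001110101100001
| 000010000000000000
--------------------
  111011110101100001

Answer: 111011110101100001 (245089)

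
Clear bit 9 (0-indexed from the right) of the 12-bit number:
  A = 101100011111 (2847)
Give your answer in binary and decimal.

Mask = ~(1 << 9) = 110111111111
Bit 9 of A is 1, so AND-ing with the mask clears it to 0.
  101100011111
& 110111111111
--------------
  100100011111

Answer: 100100011111 (2335)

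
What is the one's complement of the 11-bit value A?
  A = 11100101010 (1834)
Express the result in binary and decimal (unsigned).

Flip each bit (0->1, 1->0):
  11100101010
  00011010101

Answer: 00011010101 (213)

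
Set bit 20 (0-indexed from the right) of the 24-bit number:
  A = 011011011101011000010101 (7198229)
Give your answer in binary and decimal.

Mask = 1 << 20 = 000100000000000000000000
Bit 20 of A is 0, so OR-ing with the mask flips it to 1.
  011011011101011000010101
| 000100000000000000000000
--------------------------
  011111011101011000010101

Answer: 011111011101011000010101 (8246805)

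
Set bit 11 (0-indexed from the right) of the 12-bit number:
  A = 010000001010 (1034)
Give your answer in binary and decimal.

Mask = 1 << 11 = 100000000000
Bit 11 of A is 0, so OR-ing with the mask flips it to 1.
  010000001010
| 100000000000
--------------
  110000001010

Answer: 110000001010 (3082)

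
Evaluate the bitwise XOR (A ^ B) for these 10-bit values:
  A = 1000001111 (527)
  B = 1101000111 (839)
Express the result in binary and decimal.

Apply ^ to each column (1 where bits differ):
  1000001111
^ 1101000111
------------
  0101001000

Answer: 0101001000 (328)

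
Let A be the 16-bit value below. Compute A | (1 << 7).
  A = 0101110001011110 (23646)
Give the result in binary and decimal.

Mask = 1 << 7 = 0000000010000000
Bit 7 of A is 0, so OR-ing with the mask flips it to 1.
  0101110001011110
| 0000000010000000
------------------
  0101110011011110

Answer: 0101110011011110 (23774)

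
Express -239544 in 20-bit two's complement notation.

1. Binary of +239544:  00111010011110111000
2. Invert bits:     11000101100001000111
3. Add 1:           11000101100001001000

Answer: 11000101100001001000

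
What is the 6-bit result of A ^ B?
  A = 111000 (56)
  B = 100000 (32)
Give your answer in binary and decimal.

Apply ^ to each column (1 where bits differ):
  111000
^ 100000
--------
  011000

Answer: 011000 (24)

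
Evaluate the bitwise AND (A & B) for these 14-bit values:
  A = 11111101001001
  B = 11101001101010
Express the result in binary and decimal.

Apply & to each column (1 only where both bits are 1):
  11111101001001
& 11101001101010
----------------
  11101001001000

Answer: 11101001001000 (14920)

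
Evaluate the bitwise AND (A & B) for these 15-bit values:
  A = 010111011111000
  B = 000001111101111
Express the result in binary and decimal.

Apply & to each column (1 only where both bits are 1):
  010111011111000
& 000001111101111
-----------------
  000001011101000

Answer: 000001011101000 (744)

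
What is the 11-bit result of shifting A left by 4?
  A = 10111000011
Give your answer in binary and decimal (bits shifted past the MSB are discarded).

Shift left by 4: drop the top 4 bit(s), append 4 zero(s) on the right.
  10111000011  ->  discard [1011], keep [1000011], append 0000
= 10000110000

Answer: 10000110000 (1072)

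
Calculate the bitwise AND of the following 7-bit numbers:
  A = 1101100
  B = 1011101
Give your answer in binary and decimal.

Apply & to each column (1 only where both bits are 1):
  1101100
& 1011101
---------
  1001100

Answer: 1001100 (76)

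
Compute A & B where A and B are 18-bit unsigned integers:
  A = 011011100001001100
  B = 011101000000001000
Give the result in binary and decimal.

Apply & to each column (1 only where both bits are 1):
  011011100001001100
& 011101000000001000
--------------------
  011001000000001000

Answer: 011001000000001000 (102408)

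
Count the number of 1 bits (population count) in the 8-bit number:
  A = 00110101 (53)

00110101
1-bits at positions (from bit 0 = LSB): 0, 2, 4, 5
Count = 4

Answer: 4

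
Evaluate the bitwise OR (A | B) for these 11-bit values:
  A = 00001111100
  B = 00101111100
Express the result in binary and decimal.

Apply | to each column (1 where either bit is 1):
  00001111100
| 00101111100
-------------
  00101111100

Answer: 00101111100 (380)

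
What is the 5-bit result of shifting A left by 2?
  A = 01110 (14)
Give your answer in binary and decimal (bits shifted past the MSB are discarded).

Shift left by 2: drop the top 2 bit(s), append 2 zero(s) on the right.
  01110  ->  discard [01], keep [110], append 00
= 11000

Answer: 11000 (24)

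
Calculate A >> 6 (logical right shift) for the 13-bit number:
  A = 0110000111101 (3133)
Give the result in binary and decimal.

Logical shift right by 6: drop the bottom 6 bit(s), prepend 6 zero(s) on the left.
  0110000111101  ->  keep [0110000], discard [111101], prepend 000000
= 0000000110000

Answer: 0000000110000 (48)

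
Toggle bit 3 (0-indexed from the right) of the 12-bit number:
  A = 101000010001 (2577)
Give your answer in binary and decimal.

Mask = 1 << 3 = 000000001000
Bit 3 of A is 0; XOR with the mask flips it to 1.
  101000010001
^ 000000001000
--------------
  101000011001

Answer: 101000011001 (2585)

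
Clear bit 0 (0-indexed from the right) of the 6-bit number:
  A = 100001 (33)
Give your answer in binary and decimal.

Mask = ~(1 << 0) = 111110
Bit 0 of A is 1, so AND-ing with the mask clears it to 0.
  100001
& 111110
--------
  100000

Answer: 100000 (32)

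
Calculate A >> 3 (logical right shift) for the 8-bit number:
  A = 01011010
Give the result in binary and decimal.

Logical shift right by 3: drop the bottom 3 bit(s), prepend 3 zero(s) on the left.
  01011010  ->  keep [01011], discard [010], prepend 000
= 00001011

Answer: 00001011 (11)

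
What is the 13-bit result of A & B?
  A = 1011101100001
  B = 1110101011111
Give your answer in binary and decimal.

Apply & to each column (1 only where both bits are 1):
  1011101100001
& 1110101011111
---------------
  1010101000001

Answer: 1010101000001 (5441)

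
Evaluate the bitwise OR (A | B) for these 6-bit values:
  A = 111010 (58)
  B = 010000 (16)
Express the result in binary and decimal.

Apply | to each column (1 where either bit is 1):
  111010
| 010000
--------
  111010

Answer: 111010 (58)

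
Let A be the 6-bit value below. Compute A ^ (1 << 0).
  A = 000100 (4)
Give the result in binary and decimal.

Mask = 1 << 0 = 000001
Bit 0 of A is 0; XOR with the mask flips it to 1.
  000100
^ 000001
--------
  000101

Answer: 000101 (5)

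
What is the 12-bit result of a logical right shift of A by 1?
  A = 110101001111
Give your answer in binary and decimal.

Logical shift right by 1: drop the bottom 1 bit(s), prepend 1 zero(s) on the left.
  110101001111  ->  keep [11010100111], discard [1], prepend 0
= 011010100111

Answer: 011010100111 (1703)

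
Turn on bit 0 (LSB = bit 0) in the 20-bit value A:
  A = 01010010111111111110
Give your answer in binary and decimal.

Mask = 1 << 0 = 00000000000000000001
Bit 0 of A is 0, so OR-ing with the mask flips it to 1.
  01010010111111111110
| 00000000000000000001
----------------------
  01010010111111111111

Answer: 01010010111111111111 (339967)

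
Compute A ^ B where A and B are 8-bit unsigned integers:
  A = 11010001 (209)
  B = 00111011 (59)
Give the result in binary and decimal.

Apply ^ to each column (1 where bits differ):
  11010001
^ 00111011
----------
  11101010

Answer: 11101010 (234)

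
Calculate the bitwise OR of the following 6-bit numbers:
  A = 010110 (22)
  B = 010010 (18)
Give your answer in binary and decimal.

Apply | to each column (1 where either bit is 1):
  010110
| 010010
--------
  010110

Answer: 010110 (22)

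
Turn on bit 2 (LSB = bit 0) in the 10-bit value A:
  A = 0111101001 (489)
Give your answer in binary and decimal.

Mask = 1 << 2 = 0000000100
Bit 2 of A is 0, so OR-ing with the mask flips it to 1.
  0111101001
| 0000000100
------------
  0111101101

Answer: 0111101101 (493)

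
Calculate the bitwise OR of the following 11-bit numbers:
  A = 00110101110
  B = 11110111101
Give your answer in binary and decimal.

Apply | to each column (1 where either bit is 1):
  00110101110
| 11110111101
-------------
  11110111111

Answer: 11110111111 (1983)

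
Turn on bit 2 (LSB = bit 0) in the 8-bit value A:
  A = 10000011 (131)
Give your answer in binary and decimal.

Mask = 1 << 2 = 00000100
Bit 2 of A is 0, so OR-ing with the mask flips it to 1.
  10000011
| 00000100
----------
  10000111

Answer: 10000111 (135)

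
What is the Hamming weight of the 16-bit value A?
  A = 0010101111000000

0010101111000000
1-bits at positions (from bit 0 = LSB): 6, 7, 8, 9, 11, 13
Count = 6

Answer: 6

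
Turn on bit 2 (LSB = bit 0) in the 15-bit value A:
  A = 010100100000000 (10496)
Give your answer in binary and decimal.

Mask = 1 << 2 = 000000000000100
Bit 2 of A is 0, so OR-ing with the mask flips it to 1.
  010100100000000
| 000000000000100
-----------------
  010100100000100

Answer: 010100100000100 (10500)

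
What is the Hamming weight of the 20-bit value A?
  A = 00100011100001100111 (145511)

00100011100001100111
1-bits at positions (from bit 0 = LSB): 0, 1, 2, 5, 6, 11, 12, 13, 17
Count = 9

Answer: 9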